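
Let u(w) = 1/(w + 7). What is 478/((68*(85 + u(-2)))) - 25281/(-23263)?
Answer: 393969289/336941292 ≈ 1.1693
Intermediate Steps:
u(w) = 1/(7 + w)
478/((68*(85 + u(-2)))) - 25281/(-23263) = 478/((68*(85 + 1/(7 - 2)))) - 25281/(-23263) = 478/((68*(85 + 1/5))) - 25281*(-1/23263) = 478/((68*(85 + ⅕))) + 25281/23263 = 478/((68*(426/5))) + 25281/23263 = 478/(28968/5) + 25281/23263 = 478*(5/28968) + 25281/23263 = 1195/14484 + 25281/23263 = 393969289/336941292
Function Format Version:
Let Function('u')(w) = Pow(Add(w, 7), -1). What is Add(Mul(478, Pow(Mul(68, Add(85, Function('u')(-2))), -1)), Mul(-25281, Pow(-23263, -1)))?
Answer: Rational(393969289, 336941292) ≈ 1.1693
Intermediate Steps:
Function('u')(w) = Pow(Add(7, w), -1)
Add(Mul(478, Pow(Mul(68, Add(85, Function('u')(-2))), -1)), Mul(-25281, Pow(-23263, -1))) = Add(Mul(478, Pow(Mul(68, Add(85, Pow(Add(7, -2), -1))), -1)), Mul(-25281, Pow(-23263, -1))) = Add(Mul(478, Pow(Mul(68, Add(85, Pow(5, -1))), -1)), Mul(-25281, Rational(-1, 23263))) = Add(Mul(478, Pow(Mul(68, Add(85, Rational(1, 5))), -1)), Rational(25281, 23263)) = Add(Mul(478, Pow(Mul(68, Rational(426, 5)), -1)), Rational(25281, 23263)) = Add(Mul(478, Pow(Rational(28968, 5), -1)), Rational(25281, 23263)) = Add(Mul(478, Rational(5, 28968)), Rational(25281, 23263)) = Add(Rational(1195, 14484), Rational(25281, 23263)) = Rational(393969289, 336941292)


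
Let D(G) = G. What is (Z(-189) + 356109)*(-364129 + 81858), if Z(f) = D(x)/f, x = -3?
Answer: -6332712625228/63 ≈ -1.0052e+11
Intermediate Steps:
Z(f) = -3/f
(Z(-189) + 356109)*(-364129 + 81858) = (-3/(-189) + 356109)*(-364129 + 81858) = (-3*(-1/189) + 356109)*(-282271) = (1/63 + 356109)*(-282271) = (22434868/63)*(-282271) = -6332712625228/63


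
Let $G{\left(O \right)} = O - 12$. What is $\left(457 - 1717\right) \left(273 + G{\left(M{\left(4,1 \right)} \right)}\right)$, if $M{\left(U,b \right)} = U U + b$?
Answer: $-350280$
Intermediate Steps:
$M{\left(U,b \right)} = b + U^{2}$ ($M{\left(U,b \right)} = U^{2} + b = b + U^{2}$)
$G{\left(O \right)} = -12 + O$ ($G{\left(O \right)} = O - 12 = -12 + O$)
$\left(457 - 1717\right) \left(273 + G{\left(M{\left(4,1 \right)} \right)}\right) = \left(457 - 1717\right) \left(273 + \left(-12 + \left(1 + 4^{2}\right)\right)\right) = - 1260 \left(273 + \left(-12 + \left(1 + 16\right)\right)\right) = - 1260 \left(273 + \left(-12 + 17\right)\right) = - 1260 \left(273 + 5\right) = \left(-1260\right) 278 = -350280$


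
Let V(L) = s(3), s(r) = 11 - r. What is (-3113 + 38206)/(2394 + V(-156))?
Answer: 35093/2402 ≈ 14.610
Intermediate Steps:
V(L) = 8 (V(L) = 11 - 1*3 = 11 - 3 = 8)
(-3113 + 38206)/(2394 + V(-156)) = (-3113 + 38206)/(2394 + 8) = 35093/2402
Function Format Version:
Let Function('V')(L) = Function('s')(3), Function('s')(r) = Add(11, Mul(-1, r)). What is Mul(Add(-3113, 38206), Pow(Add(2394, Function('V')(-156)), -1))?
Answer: Rational(35093, 2402) ≈ 14.610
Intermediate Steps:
Function('V')(L) = 8 (Function('V')(L) = Add(11, Mul(-1, 3)) = Add(11, -3) = 8)
Mul(Add(-3113, 38206), Pow(Add(2394, Function('V')(-156)), -1)) = Mul(Add(-3113, 38206), Pow(Add(2394, 8), -1)) = Mul(35093, Pow(2402, -1)) = Mul(35093, Rational(1, 2402)) = Rational(35093, 2402)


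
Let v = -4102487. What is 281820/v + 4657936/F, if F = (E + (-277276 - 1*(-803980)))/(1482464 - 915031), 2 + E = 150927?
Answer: 349778908665849596/89676263333 ≈ 3.9005e+6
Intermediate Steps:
E = 150925 (E = -2 + 150927 = 150925)
F = 677629/567433 (F = (150925 + (-277276 - 1*(-803980)))/(1482464 - 915031) = (150925 + (-277276 + 803980))/567433 = (150925 + 526704)*(1/567433) = 677629*(1/567433) = 677629/567433 ≈ 1.1942)
281820/v + 4657936/F = 281820/(-4102487) + 4657936/(677629/567433) = 281820*(-1/4102487) + 4657936*(567433/677629) = -281820/4102487 + 85260212848/21859 = 349778908665849596/89676263333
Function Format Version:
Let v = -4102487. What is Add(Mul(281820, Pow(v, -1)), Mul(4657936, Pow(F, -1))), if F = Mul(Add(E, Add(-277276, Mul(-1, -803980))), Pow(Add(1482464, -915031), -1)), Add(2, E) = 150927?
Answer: Rational(349778908665849596, 89676263333) ≈ 3.9005e+6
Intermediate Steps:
E = 150925 (E = Add(-2, 150927) = 150925)
F = Rational(677629, 567433) (F = Mul(Add(150925, Add(-277276, Mul(-1, -803980))), Pow(Add(1482464, -915031), -1)) = Mul(Add(150925, Add(-277276, 803980)), Pow(567433, -1)) = Mul(Add(150925, 526704), Rational(1, 567433)) = Mul(677629, Rational(1, 567433)) = Rational(677629, 567433) ≈ 1.1942)
Add(Mul(281820, Pow(v, -1)), Mul(4657936, Pow(F, -1))) = Add(Mul(281820, Pow(-4102487, -1)), Mul(4657936, Pow(Rational(677629, 567433), -1))) = Add(Mul(281820, Rational(-1, 4102487)), Mul(4657936, Rational(567433, 677629))) = Add(Rational(-281820, 4102487), Rational(85260212848, 21859)) = Rational(349778908665849596, 89676263333)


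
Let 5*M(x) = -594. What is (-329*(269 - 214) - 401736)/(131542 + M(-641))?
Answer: -2099155/657116 ≈ -3.1945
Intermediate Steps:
M(x) = -594/5 (M(x) = (1/5)*(-594) = -594/5)
(-329*(269 - 214) - 401736)/(131542 + M(-641)) = (-329*(269 - 214) - 401736)/(131542 - 594/5) = (-329*55 - 401736)/(657116/5) = (-18095 - 401736)*(5/657116) = -419831*5/657116 = -2099155/657116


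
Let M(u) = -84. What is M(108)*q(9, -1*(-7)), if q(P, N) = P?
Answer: -756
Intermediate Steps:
M(108)*q(9, -1*(-7)) = -84*9 = -756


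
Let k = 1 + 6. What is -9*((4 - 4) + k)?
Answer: -63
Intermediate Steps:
k = 7
-9*((4 - 4) + k) = -9*((4 - 4) + 7) = -9*(0 + 7) = -9*7 = -63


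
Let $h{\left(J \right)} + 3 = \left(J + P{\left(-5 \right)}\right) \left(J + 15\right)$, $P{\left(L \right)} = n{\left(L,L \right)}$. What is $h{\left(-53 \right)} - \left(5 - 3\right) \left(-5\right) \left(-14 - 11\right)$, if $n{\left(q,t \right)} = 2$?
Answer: $1685$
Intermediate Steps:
$P{\left(L \right)} = 2$
$h{\left(J \right)} = -3 + \left(2 + J\right) \left(15 + J\right)$ ($h{\left(J \right)} = -3 + \left(J + 2\right) \left(J + 15\right) = -3 + \left(2 + J\right) \left(15 + J\right)$)
$h{\left(-53 \right)} - \left(5 - 3\right) \left(-5\right) \left(-14 - 11\right) = \left(27 + \left(-53\right)^{2} + 17 \left(-53\right)\right) - \left(5 - 3\right) \left(-5\right) \left(-14 - 11\right) = \left(27 + 2809 - 901\right) - 2 \left(-5\right) \left(-25\right) = 1935 - \left(-10\right) \left(-25\right) = 1935 - 250 = 1685$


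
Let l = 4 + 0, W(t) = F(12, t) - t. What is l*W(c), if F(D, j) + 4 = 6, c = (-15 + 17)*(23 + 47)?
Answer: -552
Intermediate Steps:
c = 140 (c = 2*70 = 140)
F(D, j) = 2 (F(D, j) = -4 + 6 = 2)
W(t) = 2 - t
l = 4
l*W(c) = 4*(2 - 1*140) = 4*(2 - 140) = 4*(-138) = -552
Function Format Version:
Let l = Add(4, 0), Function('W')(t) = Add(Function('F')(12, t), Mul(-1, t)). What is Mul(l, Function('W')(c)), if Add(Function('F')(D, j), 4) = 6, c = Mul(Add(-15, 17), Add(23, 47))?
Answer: -552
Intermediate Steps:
c = 140 (c = Mul(2, 70) = 140)
Function('F')(D, j) = 2 (Function('F')(D, j) = Add(-4, 6) = 2)
Function('W')(t) = Add(2, Mul(-1, t))
l = 4
Mul(l, Function('W')(c)) = Mul(4, Add(2, Mul(-1, 140))) = Mul(4, Add(2, -140)) = Mul(4, -138) = -552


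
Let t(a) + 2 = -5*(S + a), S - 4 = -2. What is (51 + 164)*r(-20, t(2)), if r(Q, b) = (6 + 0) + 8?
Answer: 3010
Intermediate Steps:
S = 2 (S = 4 - 2 = 2)
t(a) = -12 - 5*a (t(a) = -2 - 5*(2 + a) = -2 + (-10 - 5*a) = -12 - 5*a)
r(Q, b) = 14 (r(Q, b) = 6 + 8 = 14)
(51 + 164)*r(-20, t(2)) = (51 + 164)*14 = 215*14 = 3010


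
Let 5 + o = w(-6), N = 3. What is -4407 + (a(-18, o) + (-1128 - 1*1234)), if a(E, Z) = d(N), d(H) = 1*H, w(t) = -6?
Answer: -6766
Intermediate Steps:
o = -11 (o = -5 - 6 = -11)
d(H) = H
a(E, Z) = 3
-4407 + (a(-18, o) + (-1128 - 1*1234)) = -4407 + (3 + (-1128 - 1*1234)) = -4407 + (3 + (-1128 - 1234)) = -4407 + (3 - 2362) = -4407 - 2359 = -6766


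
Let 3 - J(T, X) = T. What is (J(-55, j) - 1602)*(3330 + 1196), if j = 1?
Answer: -6988144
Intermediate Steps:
J(T, X) = 3 - T
(J(-55, j) - 1602)*(3330 + 1196) = ((3 - 1*(-55)) - 1602)*(3330 + 1196) = ((3 + 55) - 1602)*4526 = (58 - 1602)*4526 = -1544*4526 = -6988144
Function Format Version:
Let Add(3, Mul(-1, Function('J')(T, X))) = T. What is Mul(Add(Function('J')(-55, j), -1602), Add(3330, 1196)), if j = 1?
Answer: -6988144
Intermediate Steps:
Function('J')(T, X) = Add(3, Mul(-1, T))
Mul(Add(Function('J')(-55, j), -1602), Add(3330, 1196)) = Mul(Add(Add(3, Mul(-1, -55)), -1602), Add(3330, 1196)) = Mul(Add(Add(3, 55), -1602), 4526) = Mul(Add(58, -1602), 4526) = Mul(-1544, 4526) = -6988144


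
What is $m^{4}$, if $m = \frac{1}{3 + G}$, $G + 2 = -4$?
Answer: $\frac{1}{81} \approx 0.012346$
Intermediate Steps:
$G = -6$ ($G = -2 - 4 = -6$)
$m = - \frac{1}{3}$ ($m = \frac{1}{3 - 6} = \frac{1}{-3} = - \frac{1}{3} \approx -0.33333$)
$m^{4} = \left(- \frac{1}{3}\right)^{4} = \frac{1}{81}$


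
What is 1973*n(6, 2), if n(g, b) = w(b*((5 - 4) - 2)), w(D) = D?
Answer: -3946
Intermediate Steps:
n(g, b) = -b (n(g, b) = b*((5 - 4) - 2) = b*(1 - 2) = b*(-1) = -b)
1973*n(6, 2) = 1973*(-1*2) = 1973*(-2) = -3946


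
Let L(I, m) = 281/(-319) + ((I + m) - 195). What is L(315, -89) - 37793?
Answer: -12046359/319 ≈ -37763.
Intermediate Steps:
L(I, m) = -62486/319 + I + m (L(I, m) = 281*(-1/319) + (-195 + I + m) = -281/319 + (-195 + I + m) = -62486/319 + I + m)
L(315, -89) - 37793 = (-62486/319 + 315 - 89) - 37793 = 9608/319 - 37793 = -12046359/319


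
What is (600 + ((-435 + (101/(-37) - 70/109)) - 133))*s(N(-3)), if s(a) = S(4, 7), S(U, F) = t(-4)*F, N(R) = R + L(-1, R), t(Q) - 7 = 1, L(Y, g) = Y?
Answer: 6465592/4033 ≈ 1603.2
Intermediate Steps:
t(Q) = 8 (t(Q) = 7 + 1 = 8)
N(R) = -1 + R (N(R) = R - 1 = -1 + R)
S(U, F) = 8*F
s(a) = 56 (s(a) = 8*7 = 56)
(600 + ((-435 + (101/(-37) - 70/109)) - 133))*s(N(-3)) = (600 + ((-435 + (101/(-37) - 70/109)) - 133))*56 = (600 + ((-435 + (101*(-1/37) - 70*1/109)) - 133))*56 = (600 + ((-435 + (-101/37 - 70/109)) - 133))*56 = (600 + ((-435 - 13599/4033) - 133))*56 = (600 + (-1767954/4033 - 133))*56 = (600 - 2304343/4033)*56 = (115457/4033)*56 = 6465592/4033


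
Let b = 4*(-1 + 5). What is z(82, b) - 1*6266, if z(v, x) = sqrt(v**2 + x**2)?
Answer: -6266 + 2*sqrt(1745) ≈ -6182.5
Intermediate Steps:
b = 16 (b = 4*4 = 16)
z(82, b) - 1*6266 = sqrt(82**2 + 16**2) - 1*6266 = sqrt(6724 + 256) - 6266 = sqrt(6980) - 6266 = 2*sqrt(1745) - 6266 = -6266 + 2*sqrt(1745)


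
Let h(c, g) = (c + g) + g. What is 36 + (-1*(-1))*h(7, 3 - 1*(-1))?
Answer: 51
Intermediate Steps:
h(c, g) = c + 2*g
36 + (-1*(-1))*h(7, 3 - 1*(-1)) = 36 + (-1*(-1))*(7 + 2*(3 - 1*(-1))) = 36 + 1*(7 + 2*(3 + 1)) = 36 + 1*(7 + 2*4) = 36 + 1*(7 + 8) = 36 + 1*15 = 36 + 15 = 51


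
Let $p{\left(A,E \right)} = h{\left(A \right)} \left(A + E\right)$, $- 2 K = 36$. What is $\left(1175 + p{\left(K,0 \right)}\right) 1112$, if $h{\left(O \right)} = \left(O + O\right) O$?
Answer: $-11663768$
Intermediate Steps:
$h{\left(O \right)} = 2 O^{2}$ ($h{\left(O \right)} = 2 O O = 2 O^{2}$)
$K = -18$ ($K = \left(- \frac{1}{2}\right) 36 = -18$)
$p{\left(A,E \right)} = 2 A^{2} \left(A + E\right)$
$\left(1175 + p{\left(K,0 \right)}\right) 1112 = \left(1175 + 2 \left(-18\right)^{2} \left(-18 + 0\right)\right) 1112 = \left(1175 + 2 \cdot 324 \left(-18\right)\right) 1112 = \left(1175 - 11664\right) 1112 = \left(-10489\right) 1112 = -11663768$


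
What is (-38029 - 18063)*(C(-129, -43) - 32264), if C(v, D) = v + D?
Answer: 1819400112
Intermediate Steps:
C(v, D) = D + v
(-38029 - 18063)*(C(-129, -43) - 32264) = (-38029 - 18063)*((-43 - 129) - 32264) = -56092*(-172 - 32264) = -56092*(-32436) = 1819400112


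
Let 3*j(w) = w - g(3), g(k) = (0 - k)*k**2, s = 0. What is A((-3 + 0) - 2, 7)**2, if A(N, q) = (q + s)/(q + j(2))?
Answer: 441/2500 ≈ 0.17640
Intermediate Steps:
g(k) = -k**3 (g(k) = (-k)*k**2 = -k**3)
j(w) = 9 + w/3 (j(w) = (w - (-1)*3**3)/3 = (w - (-1)*27)/3 = (w - 1*(-27))/3 = (w + 27)/3 = (27 + w)/3 = 9 + w/3)
A(N, q) = q/(29/3 + q) (A(N, q) = (q + 0)/(q + (9 + (1/3)*2)) = q/(q + (9 + 2/3)) = q/(q + 29/3) = q/(29/3 + q))
A((-3 + 0) - 2, 7)**2 = (3*7/(29 + 3*7))**2 = (3*7/(29 + 21))**2 = (3*7/50)**2 = (3*7*(1/50))**2 = (21/50)**2 = 441/2500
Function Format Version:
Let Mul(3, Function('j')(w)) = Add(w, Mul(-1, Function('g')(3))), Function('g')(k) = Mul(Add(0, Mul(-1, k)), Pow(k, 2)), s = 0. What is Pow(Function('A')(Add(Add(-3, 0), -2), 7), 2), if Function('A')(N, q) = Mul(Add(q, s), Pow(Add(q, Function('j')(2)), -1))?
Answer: Rational(441, 2500) ≈ 0.17640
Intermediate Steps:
Function('g')(k) = Mul(-1, Pow(k, 3)) (Function('g')(k) = Mul(Mul(-1, k), Pow(k, 2)) = Mul(-1, Pow(k, 3)))
Function('j')(w) = Add(9, Mul(Rational(1, 3), w)) (Function('j')(w) = Mul(Rational(1, 3), Add(w, Mul(-1, Mul(-1, Pow(3, 3))))) = Mul(Rational(1, 3), Add(w, Mul(-1, Mul(-1, 27)))) = Mul(Rational(1, 3), Add(w, Mul(-1, -27))) = Mul(Rational(1, 3), Add(w, 27)) = Mul(Rational(1, 3), Add(27, w)) = Add(9, Mul(Rational(1, 3), w)))
Function('A')(N, q) = Mul(q, Pow(Add(Rational(29, 3), q), -1)) (Function('A')(N, q) = Mul(Add(q, 0), Pow(Add(q, Add(9, Mul(Rational(1, 3), 2))), -1)) = Mul(q, Pow(Add(q, Add(9, Rational(2, 3))), -1)) = Mul(q, Pow(Add(q, Rational(29, 3)), -1)) = Mul(q, Pow(Add(Rational(29, 3), q), -1)))
Pow(Function('A')(Add(Add(-3, 0), -2), 7), 2) = Pow(Mul(3, 7, Pow(Add(29, Mul(3, 7)), -1)), 2) = Pow(Mul(3, 7, Pow(Add(29, 21), -1)), 2) = Pow(Mul(3, 7, Pow(50, -1)), 2) = Pow(Mul(3, 7, Rational(1, 50)), 2) = Pow(Rational(21, 50), 2) = Rational(441, 2500)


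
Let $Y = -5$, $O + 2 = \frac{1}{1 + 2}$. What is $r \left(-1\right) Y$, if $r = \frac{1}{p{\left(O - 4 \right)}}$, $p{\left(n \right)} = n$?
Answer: $- \frac{15}{17} \approx -0.88235$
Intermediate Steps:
$O = - \frac{5}{3}$ ($O = -2 + \frac{1}{1 + 2} = -2 + \frac{1}{3} = - \frac{5}{3} \approx -1.6667$)
$r = - \frac{3}{17}$ ($r = \frac{1}{- \frac{5}{3} - 4} = \frac{1}{- \frac{17}{3}} = - \frac{3}{17} \approx -0.17647$)
$r \left(-1\right) Y = \left(- \frac{3}{17}\right) \left(-1\right) \left(-5\right) = \frac{3}{17} \left(-5\right) = - \frac{15}{17}$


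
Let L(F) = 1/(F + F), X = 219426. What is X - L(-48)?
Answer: 21064897/96 ≈ 2.1943e+5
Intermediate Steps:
L(F) = 1/(2*F)
X - L(-48) = 219426 - 1/(2*(-48)) = 219426 - (-1)/(2*48) = 219426 - 1*(-1/96) = 219426 + 1/96 = 21064897/96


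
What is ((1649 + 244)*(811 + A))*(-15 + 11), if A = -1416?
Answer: 4581060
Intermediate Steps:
((1649 + 244)*(811 + A))*(-15 + 11) = ((1649 + 244)*(811 - 1416))*(-15 + 11) = (1893*(-605))*(-4) = -1145265*(-4) = 4581060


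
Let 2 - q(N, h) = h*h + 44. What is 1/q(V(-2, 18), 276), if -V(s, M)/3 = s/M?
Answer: -1/76218 ≈ -1.3120e-5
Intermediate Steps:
V(s, M) = -3*s/M
q(N, h) = -42 - h² (q(N, h) = 2 - (h*h + 44) = 2 - (h² + 44) = 2 - (44 + h²) = 2 + (-44 - h²) = -42 - h²)
1/q(V(-2, 18), 276) = 1/(-42 - 1*276²) = 1/(-42 - 1*76176) = 1/(-42 - 76176) = 1/(-76218) = -1/76218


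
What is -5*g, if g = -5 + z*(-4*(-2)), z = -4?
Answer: 185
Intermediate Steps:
g = -37 (g = -5 - (-16)*(-2) = -5 - 4*8 = -5 - 32 = -37)
-5*g = -5*(-37) = 185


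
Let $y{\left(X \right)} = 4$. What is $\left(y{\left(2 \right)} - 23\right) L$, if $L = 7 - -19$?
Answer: $-494$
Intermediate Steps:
$L = 26$ ($L = 7 + 19 = 26$)
$\left(y{\left(2 \right)} - 23\right) L = \left(4 - 23\right) 26 = \left(-19\right) 26 = -494$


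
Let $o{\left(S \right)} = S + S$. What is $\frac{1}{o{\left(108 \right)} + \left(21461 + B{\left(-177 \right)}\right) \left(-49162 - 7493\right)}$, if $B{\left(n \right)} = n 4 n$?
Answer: $- \frac{1}{8315650719} \approx -1.2026 \cdot 10^{-10}$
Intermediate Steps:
$B{\left(n \right)} = 4 n^{2}$ ($B{\left(n \right)} = 4 n n = 4 n^{2}$)
$o{\left(S \right)} = 2 S$
$\frac{1}{o{\left(108 \right)} + \left(21461 + B{\left(-177 \right)}\right) \left(-49162 - 7493\right)} = \frac{1}{2 \cdot 108 + \left(21461 + 4 \left(-177\right)^{2}\right) \left(-49162 - 7493\right)} = \frac{1}{216 + \left(21461 + 4 \cdot 31329\right) \left(-56655\right)} = \frac{1}{216 + \left(21461 + 125316\right) \left(-56655\right)} = \frac{1}{216 + 146777 \left(-56655\right)} = \frac{1}{216 - 8315650935} = \frac{1}{-8315650719} = - \frac{1}{8315650719}$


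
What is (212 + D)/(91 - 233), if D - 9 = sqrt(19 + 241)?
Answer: -221/142 - sqrt(65)/71 ≈ -1.6699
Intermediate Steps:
D = 9 + 2*sqrt(65) (D = 9 + sqrt(19 + 241) = 9 + sqrt(260) = 9 + 2*sqrt(65) ≈ 25.125)
(212 + D)/(91 - 233) = (212 + (9 + 2*sqrt(65)))/(91 - 233) = (221 + 2*sqrt(65))/(-142) = (221 + 2*sqrt(65))*(-1/142) = -221/142 - sqrt(65)/71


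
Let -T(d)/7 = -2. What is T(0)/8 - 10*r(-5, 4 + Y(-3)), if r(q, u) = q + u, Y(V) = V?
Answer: 167/4 ≈ 41.750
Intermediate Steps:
T(d) = 14 (T(d) = -7*(-2) = 14)
T(0)/8 - 10*r(-5, 4 + Y(-3)) = 14/8 - 10*(-5 + (4 - 3)) = 14*(⅛) - 10*(-5 + 1) = 7/4 - 10*(-4) = 7/4 + 40 = 167/4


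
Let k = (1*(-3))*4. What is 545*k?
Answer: -6540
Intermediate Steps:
k = -12 (k = -3*4 = -12)
545*k = 545*(-12) = -6540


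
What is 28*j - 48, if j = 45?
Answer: 1212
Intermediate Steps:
28*j - 48 = 28*45 - 48 = 1260 - 48 = 1212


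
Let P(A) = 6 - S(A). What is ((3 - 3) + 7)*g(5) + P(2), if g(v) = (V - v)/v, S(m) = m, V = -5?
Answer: -10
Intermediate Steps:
g(v) = (-5 - v)/v
P(A) = 6 - A
((3 - 3) + 7)*g(5) + P(2) = ((3 - 3) + 7)*((-5 - 1*5)/5) + (6 - 1*2) = (0 + 7)*((-5 - 5)/5) + (6 - 2) = 7*((1/5)*(-10)) + 4 = 7*(-2) + 4 = -14 + 4 = -10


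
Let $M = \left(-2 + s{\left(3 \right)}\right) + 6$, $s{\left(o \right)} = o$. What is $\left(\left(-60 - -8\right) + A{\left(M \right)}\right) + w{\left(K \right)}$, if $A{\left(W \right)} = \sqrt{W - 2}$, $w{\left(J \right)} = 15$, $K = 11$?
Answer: $-37 + \sqrt{5} \approx -34.764$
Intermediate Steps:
$M = 7$ ($M = \left(-2 + 3\right) + 6 = 1 + 6 = 7$)
$A{\left(W \right)} = \sqrt{-2 + W}$
$\left(\left(-60 - -8\right) + A{\left(M \right)}\right) + w{\left(K \right)} = \left(\left(-60 - -8\right) + \sqrt{-2 + 7}\right) + 15 = \left(\left(-60 + 8\right) + \sqrt{5}\right) + 15 = \left(-52 + \sqrt{5}\right) + 15 = -37 + \sqrt{5}$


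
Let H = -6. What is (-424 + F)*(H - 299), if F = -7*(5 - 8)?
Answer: 122915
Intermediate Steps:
F = 21 (F = -7*(-3) = 21)
(-424 + F)*(H - 299) = (-424 + 21)*(-6 - 299) = -403*(-305) = 122915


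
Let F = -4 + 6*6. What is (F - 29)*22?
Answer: 66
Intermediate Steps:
F = 32 (F = -4 + 36 = 32)
(F - 29)*22 = (32 - 29)*22 = 3*22 = 66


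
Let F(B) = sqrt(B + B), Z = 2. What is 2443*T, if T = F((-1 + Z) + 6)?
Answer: 2443*sqrt(14) ≈ 9140.9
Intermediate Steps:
F(B) = sqrt(2)*sqrt(B) (F(B) = sqrt(2*B) = sqrt(2)*sqrt(B))
T = sqrt(14) (T = sqrt(2)*sqrt((-1 + 2) + 6) = sqrt(2)*sqrt(1 + 6) = sqrt(2)*sqrt(7) = sqrt(14) ≈ 3.7417)
2443*T = 2443*sqrt(14)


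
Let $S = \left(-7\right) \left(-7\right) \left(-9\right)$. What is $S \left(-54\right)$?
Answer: $23814$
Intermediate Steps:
$S = -441$ ($S = 49 \left(-9\right) = -441$)
$S \left(-54\right) = \left(-441\right) \left(-54\right) = 23814$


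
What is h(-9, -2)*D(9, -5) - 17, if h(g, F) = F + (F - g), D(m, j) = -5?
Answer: -42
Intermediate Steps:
h(g, F) = -g + 2*F
h(-9, -2)*D(9, -5) - 17 = (-1*(-9) + 2*(-2))*(-5) - 17 = (9 - 4)*(-5) - 17 = 5*(-5) - 17 = -25 - 17 = -42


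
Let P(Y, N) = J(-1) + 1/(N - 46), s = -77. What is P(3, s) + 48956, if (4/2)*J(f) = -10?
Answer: 6020972/123 ≈ 48951.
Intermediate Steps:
J(f) = -5 (J(f) = (1/2)*(-10) = -5)
P(Y, N) = -5 + 1/(-46 + N) (P(Y, N) = -5 + 1/(N - 46) = -5 + 1/(-46 + N))
P(3, s) + 48956 = (231 - 5*(-77))/(-46 - 77) + 48956 = (231 + 385)/(-123) + 48956 = -1/123*616 + 48956 = -616/123 + 48956 = 6020972/123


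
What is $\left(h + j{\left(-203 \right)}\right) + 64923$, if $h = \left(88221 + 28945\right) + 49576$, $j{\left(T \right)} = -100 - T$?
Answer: $231768$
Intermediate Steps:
$h = 166742$ ($h = 117166 + 49576 = 166742$)
$\left(h + j{\left(-203 \right)}\right) + 64923 = \left(166742 - -103\right) + 64923 = \left(166742 + \left(-100 + 203\right)\right) + 64923 = \left(166742 + 103\right) + 64923 = 166845 + 64923 = 231768$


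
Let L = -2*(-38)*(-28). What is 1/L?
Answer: -1/2128 ≈ -0.00046992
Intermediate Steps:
L = -2128 (L = 76*(-28) = -2128)
1/L = 1/(-2128) = -1/2128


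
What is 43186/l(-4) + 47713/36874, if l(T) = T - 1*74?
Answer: -61104575/110622 ≈ -552.37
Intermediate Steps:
l(T) = -74 + T (l(T) = T - 74 = -74 + T)
43186/l(-4) + 47713/36874 = 43186/(-74 - 4) + 47713/36874 = 43186/(-78) + 47713*(1/36874) = 43186*(-1/78) + 47713/36874 = -1661/3 + 47713/36874 = -61104575/110622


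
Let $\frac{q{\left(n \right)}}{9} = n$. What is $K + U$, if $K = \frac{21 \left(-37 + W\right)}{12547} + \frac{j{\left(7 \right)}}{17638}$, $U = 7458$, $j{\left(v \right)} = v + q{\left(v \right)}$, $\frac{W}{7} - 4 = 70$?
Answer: $\frac{825332083658}{110651993} \approx 7458.8$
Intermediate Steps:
$q{\left(n \right)} = 9 n$
$W = 518$ ($W = 28 + 7 \cdot 70 = 28 + 490 = 518$)
$j{\left(v \right)} = 10 v$ ($j{\left(v \right)} = v + 9 v = 10 v$)
$K = \frac{89519864}{110651993}$ ($K = \frac{21 \left(-37 + 518\right)}{12547} + \frac{10 \cdot 7}{17638} = 21 \cdot 481 \cdot \frac{1}{12547} + 70 \cdot \frac{1}{17638} = 10101 \cdot \frac{1}{12547} + \frac{35}{8819} = \frac{10101}{12547} + \frac{35}{8819} = \frac{89519864}{110651993} \approx 0.80902$)
$K + U = \frac{89519864}{110651993} + 7458 = \frac{825332083658}{110651993}$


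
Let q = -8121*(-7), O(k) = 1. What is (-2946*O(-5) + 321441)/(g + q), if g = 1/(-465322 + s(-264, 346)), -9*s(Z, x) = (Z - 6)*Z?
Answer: 150725210790/26902387973 ≈ 5.6027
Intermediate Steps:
s(Z, x) = -Z*(-6 + Z)/9 (s(Z, x) = -(Z - 6)*Z/9 = -(-6 + Z)*Z/9 = -Z*(-6 + Z)/9)
g = -1/473242 (g = 1/(-465322 + (1/9)*(-264)*(6 - 1*(-264))) = 1/(-465322 + (1/9)*(-264)*(6 + 264)) = 1/(-465322 + (1/9)*(-264)*270) = 1/(-465322 - 7920) = 1/(-473242) = -1/473242 ≈ -2.1131e-6)
q = 56847
(-2946*O(-5) + 321441)/(g + q) = (-2946*1 + 321441)/(-1/473242 + 56847) = (-2946 + 321441)/(26902387973/473242) = 318495*(473242/26902387973) = 150725210790/26902387973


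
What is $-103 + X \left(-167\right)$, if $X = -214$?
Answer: $35635$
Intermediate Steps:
$-103 + X \left(-167\right) = -103 - -35738 = -103 + 35738 = 35635$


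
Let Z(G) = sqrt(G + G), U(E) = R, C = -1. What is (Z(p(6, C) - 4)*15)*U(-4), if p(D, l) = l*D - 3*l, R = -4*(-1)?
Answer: 60*I*sqrt(14) ≈ 224.5*I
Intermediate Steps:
R = 4
p(D, l) = -3*l + D*l (p(D, l) = D*l - 3*l = -3*l + D*l)
U(E) = 4
Z(G) = sqrt(2)*sqrt(G) (Z(G) = sqrt(2*G) = sqrt(2)*sqrt(G))
(Z(p(6, C) - 4)*15)*U(-4) = ((sqrt(2)*sqrt(-(-3 + 6) - 4))*15)*4 = ((sqrt(2)*sqrt(-1*3 - 4))*15)*4 = ((sqrt(2)*sqrt(-3 - 4))*15)*4 = ((sqrt(2)*sqrt(-7))*15)*4 = ((sqrt(2)*(I*sqrt(7)))*15)*4 = ((I*sqrt(14))*15)*4 = (15*I*sqrt(14))*4 = 60*I*sqrt(14)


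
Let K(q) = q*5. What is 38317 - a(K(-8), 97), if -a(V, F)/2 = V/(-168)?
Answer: 804667/21 ≈ 38318.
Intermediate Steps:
K(q) = 5*q
a(V, F) = V/84 (a(V, F) = -2*V/(-168) = -2*V*(-1)/168 = -(-1)*V/84 = V/84)
38317 - a(K(-8), 97) = 38317 - 5*(-8)/84 = 38317 - (-40)/84 = 38317 - 1*(-10/21) = 38317 + 10/21 = 804667/21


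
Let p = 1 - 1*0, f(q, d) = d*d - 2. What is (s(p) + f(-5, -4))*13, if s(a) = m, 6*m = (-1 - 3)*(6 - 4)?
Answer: 494/3 ≈ 164.67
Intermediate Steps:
m = -4/3 (m = ((-1 - 3)*(6 - 4))/6 = (-4*2)/6 = (⅙)*(-8) = -4/3 ≈ -1.3333)
f(q, d) = -2 + d² (f(q, d) = d² - 2 = -2 + d²)
p = 1 (p = 1 + 0 = 1)
s(a) = -4/3
(s(p) + f(-5, -4))*13 = (-4/3 + (-2 + (-4)²))*13 = (-4/3 + (-2 + 16))*13 = (-4/3 + 14)*13 = (38/3)*13 = 494/3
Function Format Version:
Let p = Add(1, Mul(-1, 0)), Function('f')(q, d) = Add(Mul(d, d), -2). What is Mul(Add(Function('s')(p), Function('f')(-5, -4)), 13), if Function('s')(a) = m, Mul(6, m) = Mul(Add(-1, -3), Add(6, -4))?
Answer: Rational(494, 3) ≈ 164.67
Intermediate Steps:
m = Rational(-4, 3) (m = Mul(Rational(1, 6), Mul(Add(-1, -3), Add(6, -4))) = Mul(Rational(1, 6), Mul(-4, 2)) = Mul(Rational(1, 6), -8) = Rational(-4, 3) ≈ -1.3333)
Function('f')(q, d) = Add(-2, Pow(d, 2)) (Function('f')(q, d) = Add(Pow(d, 2), -2) = Add(-2, Pow(d, 2)))
p = 1 (p = Add(1, 0) = 1)
Function('s')(a) = Rational(-4, 3)
Mul(Add(Function('s')(p), Function('f')(-5, -4)), 13) = Mul(Add(Rational(-4, 3), Add(-2, Pow(-4, 2))), 13) = Mul(Add(Rational(-4, 3), Add(-2, 16)), 13) = Mul(Add(Rational(-4, 3), 14), 13) = Mul(Rational(38, 3), 13) = Rational(494, 3)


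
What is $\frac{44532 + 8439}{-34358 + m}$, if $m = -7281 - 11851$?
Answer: $- \frac{17657}{17830} \approx -0.9903$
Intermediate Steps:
$m = -19132$ ($m = -7281 - 11851 = -19132$)
$\frac{44532 + 8439}{-34358 + m} = \frac{44532 + 8439}{-34358 - 19132} = \frac{52971}{-53490} = 52971 \left(- \frac{1}{53490}\right) = - \frac{17657}{17830}$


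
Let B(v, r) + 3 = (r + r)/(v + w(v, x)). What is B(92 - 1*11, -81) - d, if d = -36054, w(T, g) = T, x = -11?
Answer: 36050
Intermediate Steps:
B(v, r) = -3 + r/v (B(v, r) = -3 + (r + r)/(v + v) = -3 + (2*r)/((2*v)) = -3 + (2*r)*(1/(2*v)) = -3 + r/v)
B(92 - 1*11, -81) - d = (-3 - 81/(92 - 1*11)) - 1*(-36054) = (-3 - 81/(92 - 11)) + 36054 = (-3 - 81/81) + 36054 = (-3 - 81*1/81) + 36054 = (-3 - 1) + 36054 = -4 + 36054 = 36050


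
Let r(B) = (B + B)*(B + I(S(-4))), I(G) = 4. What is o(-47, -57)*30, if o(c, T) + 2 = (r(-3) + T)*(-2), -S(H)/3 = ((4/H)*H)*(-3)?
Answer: 3720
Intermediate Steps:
S(H) = 36 (S(H) = -3*(4/H)*H*(-3) = -12*(-3) = -3*(-12) = 36)
r(B) = 2*B*(4 + B) (r(B) = (B + B)*(B + 4) = (2*B)*(4 + B) = 2*B*(4 + B))
o(c, T) = 10 - 2*T (o(c, T) = -2 + (2*(-3)*(4 - 3) + T)*(-2) = -2 + (2*(-3)*1 + T)*(-2) = -2 + (-6 + T)*(-2) = -2 + (12 - 2*T) = 10 - 2*T)
o(-47, -57)*30 = (10 - 2*(-57))*30 = (10 + 114)*30 = 124*30 = 3720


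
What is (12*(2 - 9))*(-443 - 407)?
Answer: 71400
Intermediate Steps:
(12*(2 - 9))*(-443 - 407) = (12*(-7))*(-850) = -84*(-850) = 71400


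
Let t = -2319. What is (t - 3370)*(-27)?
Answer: 153603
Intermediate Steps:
(t - 3370)*(-27) = (-2319 - 3370)*(-27) = -5689*(-27) = 153603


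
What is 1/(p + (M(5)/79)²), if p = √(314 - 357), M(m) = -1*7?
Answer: 305809/1674855884 - 38950081*I*√43/1674855884 ≈ 0.00018259 - 0.1525*I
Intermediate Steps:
M(m) = -7
p = I*√43 (p = √(-43) = I*√43 ≈ 6.5574*I)
1/(p + (M(5)/79)²) = 1/(I*√43 + (-7/79)²) = 1/(I*√43 + 49/6241) = 1/(49/6241 + I*√43)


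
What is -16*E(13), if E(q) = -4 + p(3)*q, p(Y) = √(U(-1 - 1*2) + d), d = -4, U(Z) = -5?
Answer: 64 - 624*I ≈ 64.0 - 624.0*I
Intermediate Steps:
p(Y) = 3*I (p(Y) = √(-5 - 4) = √(-9) = 3*I)
E(q) = -4 + 3*I*q (E(q) = -4 + (3*I)*q = -4 + 3*I*q)
-16*E(13) = -16*(-4 + 3*I*13) = -16*(-4 + 39*I) = 64 - 624*I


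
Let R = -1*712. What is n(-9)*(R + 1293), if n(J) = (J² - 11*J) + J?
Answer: 99351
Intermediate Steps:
n(J) = J² - 10*J
R = -712
n(-9)*(R + 1293) = (-9*(-10 - 9))*(-712 + 1293) = -9*(-19)*581 = 171*581 = 99351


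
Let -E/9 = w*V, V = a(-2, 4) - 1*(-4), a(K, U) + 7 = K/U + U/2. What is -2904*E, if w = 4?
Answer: -156816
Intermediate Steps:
a(K, U) = -7 + U/2 + K/U (a(K, U) = -7 + (K/U + U/2) = -7 + (U/2 + K/U) = -7 + U/2 + K/U)
V = -3/2 (V = (-7 + (½)*4 - 2/4) - 1*(-4) = (-7 + 2 - 2*¼) + 4 = (-7 + 2 - ½) + 4 = -11/2 + 4 = -3/2 ≈ -1.5000)
E = 54 (E = -36*(-3)/2 = -9*(-6) = 54)
-2904*E = -2904*54 = -156816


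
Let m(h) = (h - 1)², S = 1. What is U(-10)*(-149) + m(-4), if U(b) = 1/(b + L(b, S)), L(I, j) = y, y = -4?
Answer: 499/14 ≈ 35.643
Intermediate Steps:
L(I, j) = -4
m(h) = (-1 + h)²
U(b) = 1/(-4 + b) (U(b) = 1/(b - 4) = 1/(-4 + b))
U(-10)*(-149) + m(-4) = -149/(-4 - 10) + (-1 - 4)² = -149/(-14) + (-5)² = -1/14*(-149) + 25 = 149/14 + 25 = 499/14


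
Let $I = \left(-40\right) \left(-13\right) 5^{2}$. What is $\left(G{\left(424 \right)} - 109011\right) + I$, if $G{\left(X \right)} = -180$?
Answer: $-96191$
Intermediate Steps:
$I = 13000$ ($I = 520 \cdot 25 = 13000$)
$\left(G{\left(424 \right)} - 109011\right) + I = \left(-180 - 109011\right) + 13000 = -109191 + 13000 = -96191$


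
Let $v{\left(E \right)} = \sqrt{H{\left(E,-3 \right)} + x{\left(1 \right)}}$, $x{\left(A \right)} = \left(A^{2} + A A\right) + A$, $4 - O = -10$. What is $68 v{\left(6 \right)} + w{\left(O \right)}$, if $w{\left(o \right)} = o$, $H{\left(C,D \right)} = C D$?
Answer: $14 + 68 i \sqrt{15} \approx 14.0 + 263.36 i$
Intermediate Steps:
$O = 14$ ($O = 4 - -10 = 4 + 10 = 14$)
$x{\left(A \right)} = A + 2 A^{2}$ ($x{\left(A \right)} = \left(A^{2} + A^{2}\right) + A = 2 A^{2} + A = A + 2 A^{2}$)
$v{\left(E \right)} = \sqrt{3 - 3 E}$ ($v{\left(E \right)} = \sqrt{E \left(-3\right) + 1 \left(1 + 2 \cdot 1\right)} = \sqrt{- 3 E + 1 \left(1 + 2\right)} = \sqrt{- 3 E + 1 \cdot 3} = \sqrt{- 3 E + 3} = \sqrt{3 - 3 E}$)
$68 v{\left(6 \right)} + w{\left(O \right)} = 68 \sqrt{3 - 18} + 14 = 68 \sqrt{-15} + 14 = 68 i \sqrt{15} + 14 = 14 + 68 i \sqrt{15}$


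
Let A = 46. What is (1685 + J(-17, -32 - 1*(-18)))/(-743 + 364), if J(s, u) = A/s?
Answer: -28599/6443 ≈ -4.4388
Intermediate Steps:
J(s, u) = 46/s
(1685 + J(-17, -32 - 1*(-18)))/(-743 + 364) = (1685 + 46/(-17))/(-743 + 364) = (1685 + 46*(-1/17))/(-379) = (1685 - 46/17)*(-1/379) = (28599/17)*(-1/379) = -28599/6443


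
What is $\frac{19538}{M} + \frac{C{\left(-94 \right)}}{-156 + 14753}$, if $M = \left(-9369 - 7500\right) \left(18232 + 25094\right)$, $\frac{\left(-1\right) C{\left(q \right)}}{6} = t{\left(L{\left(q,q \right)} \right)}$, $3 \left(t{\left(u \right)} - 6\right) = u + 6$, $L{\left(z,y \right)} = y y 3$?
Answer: $- \frac{1762862464591}{484929786069} \approx -3.6353$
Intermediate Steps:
$L{\left(z,y \right)} = 3 y^{2}$ ($L{\left(z,y \right)} = y^{2} \cdot 3 = 3 y^{2}$)
$t{\left(u \right)} = 8 + \frac{u}{3}$ ($t{\left(u \right)} = 6 + \frac{u + 6}{3} = 6 + \frac{6 + u}{3} = 6 + \left(2 + \frac{u}{3}\right) = 8 + \frac{u}{3}$)
$C{\left(q \right)} = -48 - 6 q^{2}$ ($C{\left(q \right)} = - 6 \left(8 + \frac{3 q^{2}}{3}\right) = - 6 \left(8 + q^{2}\right) = -48 - 6 q^{2}$)
$M = -730866294$ ($M = \left(-16869\right) 43326 = -730866294$)
$\frac{19538}{M} + \frac{C{\left(-94 \right)}}{-156 + 14753} = \frac{19538}{-730866294} + \frac{-48 - 6 \left(-94\right)^{2}}{-156 + 14753} = 19538 \left(- \frac{1}{730866294}\right) + \frac{-48 - 53016}{14597} = - \frac{9769}{365433147} + \left(-48 - 53016\right) \frac{1}{14597} = - \frac{9769}{365433147} - \frac{4824}{1327} = - \frac{1762862464591}{484929786069}$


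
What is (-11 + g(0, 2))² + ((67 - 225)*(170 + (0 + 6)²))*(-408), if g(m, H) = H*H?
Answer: 13279633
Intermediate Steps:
g(m, H) = H²
(-11 + g(0, 2))² + ((67 - 225)*(170 + (0 + 6)²))*(-408) = (-11 + 2²)² + ((67 - 225)*(170 + (0 + 6)²))*(-408) = (-11 + 4)² - 158*(170 + 6²)*(-408) = (-7)² - 158*(170 + 36)*(-408) = 49 - 158*206*(-408) = 49 - 32548*(-408) = 49 + 13279584 = 13279633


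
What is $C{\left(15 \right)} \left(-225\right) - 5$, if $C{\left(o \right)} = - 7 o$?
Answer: $23620$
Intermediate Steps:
$C{\left(15 \right)} \left(-225\right) - 5 = \left(-7\right) 15 \left(-225\right) - 5 = \left(-105\right) \left(-225\right) - 5 = 23625 - 5 = 23620$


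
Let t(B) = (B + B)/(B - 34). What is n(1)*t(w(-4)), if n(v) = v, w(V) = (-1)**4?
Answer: -2/33 ≈ -0.060606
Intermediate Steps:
w(V) = 1
t(B) = 2*B/(-34 + B) (t(B) = (2*B)/(-34 + B) = 2*B/(-34 + B))
n(1)*t(w(-4)) = 1*(2*1/(-34 + 1)) = 1*(2*1/(-33)) = 1*(2*1*(-1/33)) = 1*(-2/33) = -2/33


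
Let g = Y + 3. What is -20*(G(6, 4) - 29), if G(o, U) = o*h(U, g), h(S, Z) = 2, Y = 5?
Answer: 340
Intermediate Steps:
g = 8 (g = 5 + 3 = 8)
G(o, U) = 2*o (G(o, U) = o*2 = 2*o)
-20*(G(6, 4) - 29) = -20*(2*6 - 29) = -20*(12 - 29) = -20*(-17) = 340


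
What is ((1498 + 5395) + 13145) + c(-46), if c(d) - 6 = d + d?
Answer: 19952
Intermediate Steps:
c(d) = 6 + 2*d (c(d) = 6 + (d + d) = 6 + 2*d)
((1498 + 5395) + 13145) + c(-46) = ((1498 + 5395) + 13145) + (6 + 2*(-46)) = (6893 + 13145) + (6 - 92) = 20038 - 86 = 19952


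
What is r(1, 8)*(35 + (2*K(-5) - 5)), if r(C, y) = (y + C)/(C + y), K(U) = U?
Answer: 20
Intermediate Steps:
r(C, y) = 1 (r(C, y) = (C + y)/(C + y) = 1)
r(1, 8)*(35 + (2*K(-5) - 5)) = 1*(35 + (2*(-5) - 5)) = 1*(35 + (-10 - 5)) = 1*(35 - 15) = 1*20 = 20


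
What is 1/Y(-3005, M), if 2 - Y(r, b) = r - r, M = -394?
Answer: ½ ≈ 0.50000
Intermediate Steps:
Y(r, b) = 2 (Y(r, b) = 2 - (r - r) = 2 - 1*0 = 2 + 0 = 2)
1/Y(-3005, M) = 1/2 = ½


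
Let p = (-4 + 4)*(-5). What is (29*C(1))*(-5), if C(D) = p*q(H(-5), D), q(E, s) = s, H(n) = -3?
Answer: 0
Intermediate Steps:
p = 0 (p = 0*(-5) = 0)
C(D) = 0 (C(D) = 0*D = 0)
(29*C(1))*(-5) = (29*0)*(-5) = 0*(-5) = 0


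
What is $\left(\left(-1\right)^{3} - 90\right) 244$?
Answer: $-22204$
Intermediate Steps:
$\left(\left(-1\right)^{3} - 90\right) 244 = \left(-1 - 90\right) 244 = \left(-91\right) 244 = -22204$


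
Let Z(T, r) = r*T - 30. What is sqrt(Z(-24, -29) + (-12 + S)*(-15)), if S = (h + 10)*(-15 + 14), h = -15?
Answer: sqrt(771) ≈ 27.767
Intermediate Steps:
S = 5 (S = (-15 + 10)*(-15 + 14) = -5*(-1) = 5)
Z(T, r) = -30 + T*r (Z(T, r) = T*r - 30 = -30 + T*r)
sqrt(Z(-24, -29) + (-12 + S)*(-15)) = sqrt((-30 - 24*(-29)) + (-12 + 5)*(-15)) = sqrt((-30 + 696) - 7*(-15)) = sqrt(666 + 105) = sqrt(771)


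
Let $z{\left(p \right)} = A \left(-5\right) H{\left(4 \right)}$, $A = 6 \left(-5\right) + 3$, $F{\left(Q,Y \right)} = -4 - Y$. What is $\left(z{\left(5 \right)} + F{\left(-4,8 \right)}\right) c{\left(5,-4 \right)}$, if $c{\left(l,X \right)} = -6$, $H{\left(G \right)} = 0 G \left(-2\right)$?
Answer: $72$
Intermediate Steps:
$H{\left(G \right)} = 0$ ($H{\left(G \right)} = 0 \left(-2\right) = 0$)
$A = -27$ ($A = -30 + 3 = -27$)
$z{\left(p \right)} = 0$ ($z{\left(p \right)} = \left(-27\right) \left(-5\right) 0 = 135 \cdot 0 = 0$)
$\left(z{\left(5 \right)} + F{\left(-4,8 \right)}\right) c{\left(5,-4 \right)} = \left(0 - 12\right) \left(-6\right) = \left(-12\right) \left(-6\right) = 72$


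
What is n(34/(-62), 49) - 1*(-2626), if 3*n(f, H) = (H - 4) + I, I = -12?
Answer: 2637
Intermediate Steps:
n(f, H) = -16/3 + H/3 (n(f, H) = ((H - 4) - 12)/3 = ((-4 + H) - 12)/3 = (-16 + H)/3 = -16/3 + H/3)
n(34/(-62), 49) - 1*(-2626) = (-16/3 + (1/3)*49) - 1*(-2626) = (-16/3 + 49/3) + 2626 = 11 + 2626 = 2637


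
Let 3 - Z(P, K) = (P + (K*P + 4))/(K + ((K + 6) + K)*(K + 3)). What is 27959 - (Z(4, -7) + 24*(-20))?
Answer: 142176/5 ≈ 28435.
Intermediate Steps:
Z(P, K) = 3 - (4 + P + K*P)/(K + (3 + K)*(6 + 2*K)) (Z(P, K) = 3 - (P + (K*P + 4))/(K + ((K + 6) + K)*(K + 3)) = 3 - (P + (4 + K*P))/(K + ((6 + K) + K)*(3 + K)) = 3 - (4 + P + K*P)/(K + (6 + 2*K)*(3 + K)) = 3 - (4 + P + K*P)/(K + (3 + K)*(6 + 2*K)))
27959 - (Z(4, -7) + 24*(-20)) = 27959 - ((50 - 1*4 + 6*(-7)² + 39*(-7) - 1*(-7)*4)/(18 + 2*(-7)² + 13*(-7)) + 24*(-20)) = 27959 - ((50 - 4 + 6*49 - 273 + 28)/(18 + 2*49 - 91) - 480) = 27959 - ((50 - 4 + 294 - 273 + 28)/(18 + 98 - 91) - 480) = 27959 - (95/25 - 480) = 27959 - ((1/25)*95 - 480) = 27959 - (19/5 - 480) = 27959 - 1*(-2381/5) = 27959 + 2381/5 = 142176/5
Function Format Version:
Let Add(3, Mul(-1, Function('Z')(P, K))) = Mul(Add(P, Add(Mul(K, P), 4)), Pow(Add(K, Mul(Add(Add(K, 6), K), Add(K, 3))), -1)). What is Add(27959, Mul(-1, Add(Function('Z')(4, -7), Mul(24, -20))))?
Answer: Rational(142176, 5) ≈ 28435.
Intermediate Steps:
Function('Z')(P, K) = Add(3, Mul(-1, Pow(Add(K, Mul(Add(3, K), Add(6, Mul(2, K)))), -1), Add(4, P, Mul(K, P)))) (Function('Z')(P, K) = Add(3, Mul(-1, Mul(Add(P, Add(Mul(K, P), 4)), Pow(Add(K, Mul(Add(Add(K, 6), K), Add(K, 3))), -1)))) = Add(3, Mul(-1, Mul(Add(P, Add(4, Mul(K, P))), Pow(Add(K, Mul(Add(Add(6, K), K), Add(3, K))), -1)))) = Add(3, Mul(-1, Mul(Add(4, P, Mul(K, P)), Pow(Add(K, Mul(Add(6, Mul(2, K)), Add(3, K))), -1)))) = Add(3, Mul(-1, Mul(Add(4, P, Mul(K, P)), Pow(Add(K, Mul(Add(3, K), Add(6, Mul(2, K)))), -1)))) = Add(3, Mul(-1, Mul(Pow(Add(K, Mul(Add(3, K), Add(6, Mul(2, K)))), -1), Add(4, P, Mul(K, P))))) = Add(3, Mul(-1, Pow(Add(K, Mul(Add(3, K), Add(6, Mul(2, K)))), -1), Add(4, P, Mul(K, P)))))
Add(27959, Mul(-1, Add(Function('Z')(4, -7), Mul(24, -20)))) = Add(27959, Mul(-1, Add(Mul(Pow(Add(18, Mul(2, Pow(-7, 2)), Mul(13, -7)), -1), Add(50, Mul(-1, 4), Mul(6, Pow(-7, 2)), Mul(39, -7), Mul(-1, -7, 4))), Mul(24, -20)))) = Add(27959, Mul(-1, Add(Mul(Pow(Add(18, Mul(2, 49), -91), -1), Add(50, -4, Mul(6, 49), -273, 28)), -480))) = Add(27959, Mul(-1, Add(Mul(Pow(Add(18, 98, -91), -1), Add(50, -4, 294, -273, 28)), -480))) = Add(27959, Mul(-1, Add(Mul(Pow(25, -1), 95), -480))) = Add(27959, Mul(-1, Add(Mul(Rational(1, 25), 95), -480))) = Add(27959, Mul(-1, Add(Rational(19, 5), -480))) = Add(27959, Mul(-1, Rational(-2381, 5))) = Add(27959, Rational(2381, 5)) = Rational(142176, 5)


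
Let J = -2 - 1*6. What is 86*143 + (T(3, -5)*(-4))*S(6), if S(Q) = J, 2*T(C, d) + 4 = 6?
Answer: 12330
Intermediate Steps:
J = -8 (J = -2 - 6 = -8)
T(C, d) = 1 (T(C, d) = -2 + (1/2)*6 = -2 + 3 = 1)
S(Q) = -8
86*143 + (T(3, -5)*(-4))*S(6) = 86*143 + (1*(-4))*(-8) = 12298 - 4*(-8) = 12298 + 32 = 12330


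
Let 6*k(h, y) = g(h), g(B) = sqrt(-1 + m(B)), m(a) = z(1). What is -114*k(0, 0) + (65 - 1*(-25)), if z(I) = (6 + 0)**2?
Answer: 90 - 19*sqrt(35) ≈ -22.406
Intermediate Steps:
z(I) = 36 (z(I) = 6**2 = 36)
m(a) = 36
g(B) = sqrt(35) (g(B) = sqrt(-1 + 36) = sqrt(35))
k(h, y) = sqrt(35)/6
-114*k(0, 0) + (65 - 1*(-25)) = -19*sqrt(35) + (65 - 1*(-25)) = -19*sqrt(35) + (65 + 25) = -19*sqrt(35) + 90 = 90 - 19*sqrt(35)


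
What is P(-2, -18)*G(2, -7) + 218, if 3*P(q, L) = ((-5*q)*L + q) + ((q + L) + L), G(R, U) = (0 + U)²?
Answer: -10126/3 ≈ -3375.3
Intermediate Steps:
G(R, U) = U²
P(q, L) = 2*L/3 + 2*q/3 - 5*L*q/3 (P(q, L) = (((-5*q)*L + q) + ((q + L) + L))/3 = ((-5*L*q + q) + ((L + q) + L))/3 = ((q - 5*L*q) + (q + 2*L))/3 = (2*L + 2*q - 5*L*q)/3 = 2*L/3 + 2*q/3 - 5*L*q/3)
P(-2, -18)*G(2, -7) + 218 = ((⅔)*(-18) + (⅔)*(-2) - 5/3*(-18)*(-2))*(-7)² + 218 = (-12 - 4/3 - 60)*49 + 218 = -220/3*49 + 218 = -10780/3 + 218 = -10126/3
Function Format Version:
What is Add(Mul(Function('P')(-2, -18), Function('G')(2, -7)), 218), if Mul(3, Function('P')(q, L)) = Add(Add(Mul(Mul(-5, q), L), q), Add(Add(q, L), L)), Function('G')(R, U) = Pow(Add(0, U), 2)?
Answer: Rational(-10126, 3) ≈ -3375.3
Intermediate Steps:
Function('G')(R, U) = Pow(U, 2)
Function('P')(q, L) = Add(Mul(Rational(2, 3), L), Mul(Rational(2, 3), q), Mul(Rational(-5, 3), L, q)) (Function('P')(q, L) = Mul(Rational(1, 3), Add(Add(Mul(Mul(-5, q), L), q), Add(Add(q, L), L))) = Mul(Rational(1, 3), Add(Add(Mul(-5, L, q), q), Add(Add(L, q), L))) = Mul(Rational(1, 3), Add(Add(q, Mul(-5, L, q)), Add(q, Mul(2, L)))) = Mul(Rational(1, 3), Add(Mul(2, L), Mul(2, q), Mul(-5, L, q))) = Add(Mul(Rational(2, 3), L), Mul(Rational(2, 3), q), Mul(Rational(-5, 3), L, q)))
Add(Mul(Function('P')(-2, -18), Function('G')(2, -7)), 218) = Add(Mul(Add(Mul(Rational(2, 3), -18), Mul(Rational(2, 3), -2), Mul(Rational(-5, 3), -18, -2)), Pow(-7, 2)), 218) = Add(Mul(Add(-12, Rational(-4, 3), -60), 49), 218) = Add(Mul(Rational(-220, 3), 49), 218) = Add(Rational(-10780, 3), 218) = Rational(-10126, 3)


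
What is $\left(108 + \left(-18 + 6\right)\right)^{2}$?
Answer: $9216$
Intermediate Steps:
$\left(108 + \left(-18 + 6\right)\right)^{2} = \left(108 - 12\right)^{2} = 96^{2} = 9216$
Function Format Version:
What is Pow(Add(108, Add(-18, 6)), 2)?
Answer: 9216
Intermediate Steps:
Pow(Add(108, Add(-18, 6)), 2) = Pow(Add(108, -12), 2) = Pow(96, 2) = 9216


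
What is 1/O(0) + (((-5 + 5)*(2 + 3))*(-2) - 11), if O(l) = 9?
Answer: -98/9 ≈ -10.889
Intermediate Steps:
1/O(0) + (((-5 + 5)*(2 + 3))*(-2) - 11) = 1/9 + (((-5 + 5)*(2 + 3))*(-2) - 11) = 1/9 + ((0*5)*(-2) - 11) = 1/9 + (0*(-2) - 11) = 1/9 + (0 - 11) = 1/9 - 11 = -98/9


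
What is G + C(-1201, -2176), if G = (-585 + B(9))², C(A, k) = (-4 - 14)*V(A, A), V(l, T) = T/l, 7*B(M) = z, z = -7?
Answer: 343378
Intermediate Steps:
B(M) = -1 (B(M) = (⅐)*(-7) = -1)
C(A, k) = -18 (C(A, k) = (-4 - 14)*(A/A) = -18*1 = -18)
G = 343396 (G = (-585 - 1)² = (-586)² = 343396)
G + C(-1201, -2176) = 343396 - 18 = 343378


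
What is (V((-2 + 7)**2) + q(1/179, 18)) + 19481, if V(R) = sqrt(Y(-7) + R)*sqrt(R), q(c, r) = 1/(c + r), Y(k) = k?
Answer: 62787442/3223 + 15*sqrt(2) ≈ 19502.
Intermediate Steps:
V(R) = sqrt(R)*sqrt(-7 + R) (V(R) = sqrt(-7 + R)*sqrt(R) = sqrt(R)*sqrt(-7 + R))
(V((-2 + 7)**2) + q(1/179, 18)) + 19481 = (sqrt((-2 + 7)**2)*sqrt(-7 + (-2 + 7)**2) + 1/(1/179 + 18)) + 19481 = (sqrt(5**2)*sqrt(-7 + 5**2) + 1/(1/179 + 18)) + 19481 = (sqrt(25)*sqrt(-7 + 25) + 1/(3223/179)) + 19481 = (5*sqrt(18) + 179/3223) + 19481 = (5*(3*sqrt(2)) + 179/3223) + 19481 = (15*sqrt(2) + 179/3223) + 19481 = (179/3223 + 15*sqrt(2)) + 19481 = 62787442/3223 + 15*sqrt(2)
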